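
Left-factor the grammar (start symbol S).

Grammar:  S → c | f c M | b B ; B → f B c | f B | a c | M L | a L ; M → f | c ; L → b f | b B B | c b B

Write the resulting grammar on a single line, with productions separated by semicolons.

B has alternatives sharing prefix 'f B': factor to B → f B B' with B' → c | ε.
B has alternatives sharing prefix 'a': factor to B → a B'' with B'' → c | L.
L has alternatives sharing prefix 'b': factor to L → b L' with L' → f | B B.

S → c | f c M | b B; B → M L | f B B' | a B''; M → f | c; L → c b B | b L'; B' → c | ε; B'' → c | L; L' → f | B B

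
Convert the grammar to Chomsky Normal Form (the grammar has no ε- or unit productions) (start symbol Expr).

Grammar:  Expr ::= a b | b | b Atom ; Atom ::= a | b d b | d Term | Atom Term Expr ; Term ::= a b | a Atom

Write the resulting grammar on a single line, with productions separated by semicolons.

Introduce a nonterminal for each terminal appearing in a rule of length ≥ 2: X1 → a, X2 → b, X3 → d.
Binarize each right-hand side of length ≥ 3 by chaining fresh nonterminals (Y1, Y2, …): affected rules were Atom → X2 X3 X2; Atom → Atom Term Expr.

Expr ::= X1 X2 | b | X2 Atom; Atom ::= a | X2 Y1 | X3 Term | Atom Y2; Term ::= X1 X2 | X1 Atom; X1 ::= a; X2 ::= b; X3 ::= d; Y1 ::= X3 X2; Y2 ::= Term Expr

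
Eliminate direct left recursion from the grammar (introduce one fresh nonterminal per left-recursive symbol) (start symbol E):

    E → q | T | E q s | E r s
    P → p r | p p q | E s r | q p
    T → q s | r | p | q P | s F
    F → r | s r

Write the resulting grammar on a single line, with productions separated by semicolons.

Directly left-recursive nonterminal: E.
For E: α = {q s, r s}, β = {q, T}. Rewrite as E → β E' and E' → α E' | ε.

E → q E' | T E'; P → p r | p p q | E s r | q p; T → q s | r | p | q P | s F; F → r | s r; E' → q s E' | r s E' | ε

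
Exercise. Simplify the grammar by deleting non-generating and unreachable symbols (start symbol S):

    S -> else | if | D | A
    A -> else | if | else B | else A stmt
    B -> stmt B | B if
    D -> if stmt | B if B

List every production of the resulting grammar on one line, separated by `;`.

S -> else | if | D | A; A -> else | if | else A stmt; D -> if stmt

Generating nonterminals: {A, D, S}.
Reachable from S after that: {A, D, S}.
Removed useless symbols: {B} and every production mentioning them.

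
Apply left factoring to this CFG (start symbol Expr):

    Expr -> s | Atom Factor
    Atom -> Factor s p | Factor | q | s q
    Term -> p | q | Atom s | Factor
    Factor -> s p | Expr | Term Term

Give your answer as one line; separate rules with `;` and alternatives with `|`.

Atom has alternatives sharing prefix 'Factor': factor to Atom → Factor Atom1 with Atom1 → s p | ε.

Expr -> s | Atom Factor; Atom -> q | s q | Factor Atom1; Term -> p | q | Atom s | Factor; Factor -> s p | Expr | Term Term; Atom1 -> s p | ε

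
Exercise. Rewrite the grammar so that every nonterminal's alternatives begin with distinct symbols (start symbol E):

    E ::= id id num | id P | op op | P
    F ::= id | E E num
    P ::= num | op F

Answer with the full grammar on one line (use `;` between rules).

E ::= op op | P | id E'; F ::= id | E E num; P ::= num | op F; E' ::= id num | P

E has alternatives sharing prefix 'id': factor to E → id E' with E' → id num | P.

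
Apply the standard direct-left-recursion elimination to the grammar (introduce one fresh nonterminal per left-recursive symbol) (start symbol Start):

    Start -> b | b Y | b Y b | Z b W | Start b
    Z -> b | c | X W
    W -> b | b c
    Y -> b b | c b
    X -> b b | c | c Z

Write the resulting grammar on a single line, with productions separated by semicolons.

Start -> b Start1 | b Y Start1 | b Y b Start1 | Z b W Start1; Z -> b | c | X W; W -> b | b c; Y -> b b | c b; X -> b b | c | c Z; Start1 -> b Start1 | ε

Left recursion appears on Start.
For Start: α = {b}, β = {b, b Y, b Y b, Z b W}. Rewrite as Start → β Start1 and Start1 → α Start1 | ε.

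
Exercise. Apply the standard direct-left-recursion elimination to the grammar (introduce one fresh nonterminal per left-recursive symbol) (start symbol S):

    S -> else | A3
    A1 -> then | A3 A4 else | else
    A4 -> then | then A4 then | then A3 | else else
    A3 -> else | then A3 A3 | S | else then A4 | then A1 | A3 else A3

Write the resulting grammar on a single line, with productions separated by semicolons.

Left recursion appears on A3.
For A3: α = {else A3}, β = {else, then A3 A3, S, else then A4, then A1}. Rewrite as A3 → β A3' and A3' → α A3' | ε.

S -> else | A3; A1 -> then | A3 A4 else | else; A4 -> then | then A4 then | then A3 | else else; A3 -> else A3' | then A3 A3 A3' | S A3' | else then A4 A3' | then A1 A3'; A3' -> else A3 A3' | ε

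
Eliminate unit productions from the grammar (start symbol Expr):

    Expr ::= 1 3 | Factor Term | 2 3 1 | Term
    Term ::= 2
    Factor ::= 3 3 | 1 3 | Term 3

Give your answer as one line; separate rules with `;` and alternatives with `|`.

Expr ::= 2 | 1 3 | Factor Term | 2 3 1; Term ::= 2; Factor ::= 3 3 | 1 3 | Term 3

Unit pairs: Expr ⇒* {Term}.
For each unit pair (A, B), copy every non-unit production of B to A, then drop all unit productions.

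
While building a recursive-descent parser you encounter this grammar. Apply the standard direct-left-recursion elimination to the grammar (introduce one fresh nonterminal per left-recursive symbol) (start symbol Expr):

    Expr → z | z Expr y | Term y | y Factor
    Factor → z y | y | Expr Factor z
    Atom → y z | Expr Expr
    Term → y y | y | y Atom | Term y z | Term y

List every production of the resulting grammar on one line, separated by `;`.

Directly left-recursive nonterminal: Term.
For Term: α = {y z, y}, β = {y y, y, y Atom}. Rewrite as Term → β Term1 and Term1 → α Term1 | ε.

Expr → z | z Expr y | Term y | y Factor; Factor → z y | y | Expr Factor z; Atom → y z | Expr Expr; Term → y y Term1 | y Term1 | y Atom Term1; Term1 → y z Term1 | y Term1 | eps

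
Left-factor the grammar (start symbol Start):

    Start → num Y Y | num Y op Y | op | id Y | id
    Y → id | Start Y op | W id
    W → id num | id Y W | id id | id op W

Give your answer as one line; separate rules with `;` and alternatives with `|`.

Start has alternatives sharing prefix 'num Y': factor to Start → num Y Start1 with Start1 → Y | op Y.
Start has alternatives sharing prefix 'id': factor to Start → id Start2 with Start2 → Y | ε.
W has alternatives sharing prefix 'id': factor to W → id W1 with W1 → num | Y W | id | op W.

Start → op | num Y Start1 | id Start2; Y → id | Start Y op | W id; W → id W1; Start1 → Y | op Y; Start2 → Y | ε; W1 → num | Y W | id | op W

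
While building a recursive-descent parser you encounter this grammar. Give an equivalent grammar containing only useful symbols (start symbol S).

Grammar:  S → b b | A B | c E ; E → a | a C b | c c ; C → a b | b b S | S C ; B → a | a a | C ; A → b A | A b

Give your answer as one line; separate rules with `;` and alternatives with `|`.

Generating nonterminals: {B, C, E, S}.
Reachable from S after that: {C, E, S}.
Removed useless symbols: {A, B} and every production mentioning them.

S → b b | c E; E → a | a C b | c c; C → a b | b b S | S C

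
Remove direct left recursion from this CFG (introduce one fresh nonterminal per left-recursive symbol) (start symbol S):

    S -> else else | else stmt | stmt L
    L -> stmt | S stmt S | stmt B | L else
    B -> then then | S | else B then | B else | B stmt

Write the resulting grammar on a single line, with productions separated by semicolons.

S -> else else | else stmt | stmt L; L -> stmt L' | S stmt S L' | stmt B L'; B -> then then B' | S B' | else B then B'; L' -> else L' | ε; B' -> else B' | stmt B' | ε

L, B are directly left-recursive.
For L: α = {else}, β = {stmt, S stmt S, stmt B}. Rewrite as L → β L' and L' → α L' | ε.
For B: α = {else, stmt}, β = {then then, S, else B then}. Rewrite as B → β B' and B' → α B' | ε.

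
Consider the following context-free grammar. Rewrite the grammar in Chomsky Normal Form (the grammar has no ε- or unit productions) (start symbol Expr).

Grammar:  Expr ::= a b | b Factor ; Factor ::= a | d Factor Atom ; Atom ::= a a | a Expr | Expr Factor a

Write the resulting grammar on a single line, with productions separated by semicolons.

Expr ::= X1 X2 | X2 Factor; Factor ::= a | X3 Y1; Atom ::= X1 X1 | X1 Expr | Expr Y2; X1 ::= a; X2 ::= b; X3 ::= d; Y1 ::= Factor Atom; Y2 ::= Factor X1

Introduce a nonterminal for each terminal appearing in a rule of length ≥ 2: X1 → a, X2 → b, X3 → d.
Binarize each right-hand side of length ≥ 3 by chaining fresh nonterminals (Y1, Y2, …): affected rules were Factor → X3 Factor Atom; Atom → Expr Factor X1.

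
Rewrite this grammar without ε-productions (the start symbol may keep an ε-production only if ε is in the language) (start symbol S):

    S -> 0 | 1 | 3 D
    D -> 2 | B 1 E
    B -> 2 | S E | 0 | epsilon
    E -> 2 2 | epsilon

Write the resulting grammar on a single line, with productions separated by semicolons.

Nullable set = {B, E}.
ε ∉ L(G), so no ε-production is kept.
Add the nullable-subset variants: D → B 1 E gives B 1 E | B 1 | 1 E | 1. B → S E gives S E | S.

S -> 0 | 1 | 3 D; D -> 2 | B 1 E | B 1 | 1 E | 1; B -> 2 | S E | S | 0; E -> 2 2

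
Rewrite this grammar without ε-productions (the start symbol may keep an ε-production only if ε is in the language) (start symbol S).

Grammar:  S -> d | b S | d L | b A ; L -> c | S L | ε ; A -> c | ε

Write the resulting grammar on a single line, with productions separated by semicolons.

Nullable nonterminals: {A, L}.
ε ∉ L(G), so no ε-production is kept.
For each production, add variants omitting each subset of nullable occurrences: S → b A gives b A | b. L → S L gives S L | S.

S -> d | b S | d L | b A | b; L -> c | S L | S; A -> c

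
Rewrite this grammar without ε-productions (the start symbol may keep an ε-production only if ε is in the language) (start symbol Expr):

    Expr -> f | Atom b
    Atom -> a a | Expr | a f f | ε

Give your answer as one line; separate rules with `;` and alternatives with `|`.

Nullable nonterminals: {Atom}.
ε ∉ L(G), so no ε-production is kept.
Expand every rule over subsets of its nullable positions: Expr → Atom b gives Atom b | b.

Expr -> f | Atom b | b; Atom -> a a | Expr | a f f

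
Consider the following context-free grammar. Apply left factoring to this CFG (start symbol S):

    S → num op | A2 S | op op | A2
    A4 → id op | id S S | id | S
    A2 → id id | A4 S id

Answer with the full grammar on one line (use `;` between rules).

S → num op | op op | A2 S'; A4 → S | id A4'; A2 → id id | A4 S id; S' → S | eps; A4' → op | S S | eps

S has alternatives sharing prefix 'A2': factor to S → A2 S' with S' → S | ε.
A4 has alternatives sharing prefix 'id': factor to A4 → id A4' with A4' → op | S S | ε.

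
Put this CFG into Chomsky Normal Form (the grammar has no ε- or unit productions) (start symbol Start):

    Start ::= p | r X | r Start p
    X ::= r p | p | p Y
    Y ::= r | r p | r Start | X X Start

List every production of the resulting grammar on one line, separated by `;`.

Introduce a nonterminal for each terminal appearing in a rule of length ≥ 2: X1 → r, X2 → p.
Binarize each right-hand side of length ≥ 3 by chaining fresh nonterminals (Y1, Y2, …): affected rules were Start → X1 Start X2; Y → X X Start.

Start ::= p | X1 X | X1 Y1; X ::= X1 X2 | p | X2 Y; Y ::= r | X1 X2 | X1 Start | X Y2; X1 ::= r; X2 ::= p; Y1 ::= Start X2; Y2 ::= X Start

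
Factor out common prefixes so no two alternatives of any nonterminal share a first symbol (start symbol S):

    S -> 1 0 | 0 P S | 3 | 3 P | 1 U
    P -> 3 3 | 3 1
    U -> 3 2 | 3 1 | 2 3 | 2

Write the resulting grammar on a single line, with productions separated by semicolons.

S has alternatives sharing prefix '1': factor to S → 1 S' with S' → 0 | U.
S has alternatives sharing prefix '3': factor to S → 3 S'' with S'' → ε | P.
P has alternatives sharing prefix '3': factor to P → 3 P' with P' → 3 | 1.
U has alternatives sharing prefix '3': factor to U → 3 U' with U' → 2 | 1.
U has alternatives sharing prefix '2': factor to U → 2 U'' with U'' → 3 | ε.

S -> 0 P S | 1 S' | 3 S''; P -> 3 P'; U -> 3 U' | 2 U''; S' -> 0 | U; S'' -> eps | P; P' -> 3 | 1; U' -> 2 | 1; U'' -> 3 | eps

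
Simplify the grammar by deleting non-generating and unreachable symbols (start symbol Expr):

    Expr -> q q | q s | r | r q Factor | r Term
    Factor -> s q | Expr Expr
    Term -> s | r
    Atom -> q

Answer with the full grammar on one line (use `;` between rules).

Expr -> q q | q s | r | r q Factor | r Term; Factor -> s q | Expr Expr; Term -> s | r

Generating nonterminals: {Atom, Expr, Factor, Term}.
Reachable from Expr after that: {Expr, Factor, Term}.
Removed useless symbols: {Atom} and every production mentioning them.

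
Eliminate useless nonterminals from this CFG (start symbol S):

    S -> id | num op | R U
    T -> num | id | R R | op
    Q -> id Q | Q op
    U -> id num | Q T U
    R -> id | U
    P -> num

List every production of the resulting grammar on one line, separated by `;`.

S -> id | num op | R U; U -> id num; R -> id | U

Generating nonterminals: {P, R, S, T, U}.
Reachable from S after that: {R, S, U}.
Removed useless symbols: {P, Q, T} and every production mentioning them.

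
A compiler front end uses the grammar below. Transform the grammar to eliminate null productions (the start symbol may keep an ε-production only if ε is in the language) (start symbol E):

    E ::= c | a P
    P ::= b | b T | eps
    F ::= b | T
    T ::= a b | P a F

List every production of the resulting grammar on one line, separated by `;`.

The nullable symbols are {P}.
ε ∉ L(G), so no ε-production is kept.
For each production, add variants omitting each subset of nullable occurrences: E → a P gives a P | a. T → P a F gives P a F | a F.

E ::= c | a P | a; P ::= b | b T; F ::= b | T; T ::= a b | P a F | a F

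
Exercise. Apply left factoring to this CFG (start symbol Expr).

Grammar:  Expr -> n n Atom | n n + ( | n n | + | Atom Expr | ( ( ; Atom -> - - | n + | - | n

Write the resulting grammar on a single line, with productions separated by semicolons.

Expr has alternatives sharing prefix 'n n': factor to Expr → n n Expr1 with Expr1 → Atom | + ( | ε.
Atom has alternatives sharing prefix '-': factor to Atom → - Atom1 with Atom1 → - | ε.
Atom has alternatives sharing prefix 'n': factor to Atom → n Atom2 with Atom2 → + | ε.

Expr -> + | Atom Expr | ( ( | n n Expr1; Atom -> - Atom1 | n Atom2; Expr1 -> Atom | + ( | ε; Atom1 -> - | ε; Atom2 -> + | ε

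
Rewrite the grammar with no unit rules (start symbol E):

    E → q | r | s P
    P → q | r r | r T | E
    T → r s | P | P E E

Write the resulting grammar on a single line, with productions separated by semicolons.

Unit pairs: P ⇒* {E}; T ⇒* {E, P}.
For each unit pair (A, B), copy every non-unit production of B to A, then drop all unit productions.

E → q | r | s P; P → q | r | s P | r r | r T; T → q | r | s P | r r | r T | r s | P E E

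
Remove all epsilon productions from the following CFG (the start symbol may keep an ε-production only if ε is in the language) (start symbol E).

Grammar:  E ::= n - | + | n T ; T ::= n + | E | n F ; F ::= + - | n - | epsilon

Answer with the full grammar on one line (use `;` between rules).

E ::= n - | + | n T; T ::= n + | E | n F | n; F ::= + - | n -

Nullable nonterminals: {F}.
ε ∉ L(G), so no ε-production is kept.
Expand every rule over subsets of its nullable positions: T → n F gives n F | n.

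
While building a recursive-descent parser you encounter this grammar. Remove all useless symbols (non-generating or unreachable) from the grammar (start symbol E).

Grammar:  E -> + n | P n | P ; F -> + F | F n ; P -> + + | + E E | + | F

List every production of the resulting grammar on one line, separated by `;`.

Generating nonterminals: {E, P}.
Reachable from E after that: {E, P}.
Removed useless symbols: {F} and every production mentioning them.

E -> + n | P n | P; P -> + + | + E E | +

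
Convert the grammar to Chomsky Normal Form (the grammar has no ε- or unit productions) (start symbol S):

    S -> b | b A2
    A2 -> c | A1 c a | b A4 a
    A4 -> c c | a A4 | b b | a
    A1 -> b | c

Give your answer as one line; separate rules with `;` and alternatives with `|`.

S -> b | X1 A2; A2 -> c | A1 Y1 | X1 Y2; A4 -> X2 X2 | X3 A4 | X1 X1 | a; A1 -> b | c; X1 -> b; X2 -> c; X3 -> a; Y1 -> X2 X3; Y2 -> A4 X3

Introduce a nonterminal for each terminal appearing in a rule of length ≥ 2: X1 → b, X2 → c, X3 → a.
Binarize each right-hand side of length ≥ 3 by chaining fresh nonterminals (Y1, Y2, …): affected rules were A2 → A1 X2 X3; A2 → X1 A4 X3.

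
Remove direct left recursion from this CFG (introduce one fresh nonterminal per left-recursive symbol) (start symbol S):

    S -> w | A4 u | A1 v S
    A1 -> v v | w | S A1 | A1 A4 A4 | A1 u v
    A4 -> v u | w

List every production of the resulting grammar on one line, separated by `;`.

S -> w | A4 u | A1 v S; A1 -> v v A1' | w A1' | S A1 A1'; A4 -> v u | w; A1' -> A4 A4 A1' | u v A1' | ε

A1 is directly left-recursive.
For A1: α = {A4 A4, u v}, β = {v v, w, S A1}. Rewrite as A1 → β A1' and A1' → α A1' | ε.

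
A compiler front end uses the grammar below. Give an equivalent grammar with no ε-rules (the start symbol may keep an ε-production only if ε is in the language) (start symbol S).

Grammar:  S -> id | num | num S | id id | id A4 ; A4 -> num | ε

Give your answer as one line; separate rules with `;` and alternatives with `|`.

The nullable symbols are {A4}.
ε ∉ L(G), so no ε-production is kept.

S -> id | num | num S | id id | id A4; A4 -> num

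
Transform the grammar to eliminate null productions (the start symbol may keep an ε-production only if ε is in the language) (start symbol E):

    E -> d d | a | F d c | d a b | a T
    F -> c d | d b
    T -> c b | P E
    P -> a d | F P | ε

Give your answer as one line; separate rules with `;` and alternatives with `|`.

The nullable symbols are {P}.
ε ∉ L(G), so no ε-production is kept.
Add the nullable-subset variants: T → P E gives P E | E. P → F P gives F P | F.

E -> d d | a | F d c | d a b | a T; F -> c d | d b; T -> c b | P E | E; P -> a d | F P | F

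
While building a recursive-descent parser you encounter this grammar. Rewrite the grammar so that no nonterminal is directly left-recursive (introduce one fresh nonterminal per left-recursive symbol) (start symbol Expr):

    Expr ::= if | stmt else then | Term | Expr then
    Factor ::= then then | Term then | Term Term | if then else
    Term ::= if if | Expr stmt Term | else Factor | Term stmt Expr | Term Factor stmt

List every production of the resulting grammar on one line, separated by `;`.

Expr ::= if Expr1 | stmt else then Expr1 | Term Expr1; Factor ::= then then | Term then | Term Term | if then else; Term ::= if if Term1 | Expr stmt Term Term1 | else Factor Term1; Expr1 ::= then Expr1 | epsilon; Term1 ::= stmt Expr Term1 | Factor stmt Term1 | epsilon

Directly left-recursive nonterminals: Expr, Term.
For Expr: α = {then}, β = {if, stmt else then, Term}. Rewrite as Expr → β Expr1 and Expr1 → α Expr1 | ε.
For Term: α = {stmt Expr, Factor stmt}, β = {if if, Expr stmt Term, else Factor}. Rewrite as Term → β Term1 and Term1 → α Term1 | ε.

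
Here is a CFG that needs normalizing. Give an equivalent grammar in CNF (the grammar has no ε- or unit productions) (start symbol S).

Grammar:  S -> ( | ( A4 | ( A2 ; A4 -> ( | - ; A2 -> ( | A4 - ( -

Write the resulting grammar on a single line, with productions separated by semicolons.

Introduce a nonterminal for each terminal appearing in a rule of length ≥ 2: X1 → (, X2 → -.
Binarize each right-hand side of length ≥ 3 by chaining fresh nonterminals (Y1, Y2, …): affected rules were A2 → A4 X2 X1 X2.

S -> ( | X1 A4 | X1 A2; A4 -> ( | -; A2 -> ( | A4 Y1; X1 -> (; X2 -> -; Y1 -> X2 Y2; Y2 -> X1 X2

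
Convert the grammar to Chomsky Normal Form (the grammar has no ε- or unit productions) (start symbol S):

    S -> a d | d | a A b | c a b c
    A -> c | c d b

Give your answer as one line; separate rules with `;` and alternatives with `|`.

S -> X1 X2 | d | X1 Y1 | X4 Y2; A -> c | X4 Y4; X1 -> a; X2 -> d; X3 -> b; X4 -> c; Y1 -> A X3; Y2 -> X1 Y3; Y3 -> X3 X4; Y4 -> X2 X3

Introduce a nonterminal for each terminal appearing in a rule of length ≥ 2: X1 → a, X2 → d, X3 → b, X4 → c.
Binarize each right-hand side of length ≥ 3 by chaining fresh nonterminals (Y1, Y2, …): affected rules were S → X1 A X3; S → X4 X1 X3 X4; A → X4 X2 X3.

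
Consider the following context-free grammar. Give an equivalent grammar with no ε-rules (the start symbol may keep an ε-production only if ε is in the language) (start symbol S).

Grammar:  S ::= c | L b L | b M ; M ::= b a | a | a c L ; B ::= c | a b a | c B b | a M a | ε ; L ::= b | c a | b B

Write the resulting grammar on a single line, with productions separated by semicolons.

S ::= c | L b L | b M; M ::= b a | a | a c L; B ::= c | a b a | c B b | c b | a M a; L ::= b | c a | b B

Nullable set = {B}.
ε ∉ L(G), so no ε-production is kept.
Expand every rule over subsets of its nullable positions: B → c B b gives c B b | c b.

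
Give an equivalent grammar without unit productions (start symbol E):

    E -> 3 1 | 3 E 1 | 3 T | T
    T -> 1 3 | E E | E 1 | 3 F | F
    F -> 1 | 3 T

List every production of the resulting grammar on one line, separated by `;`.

Unit pairs: E ⇒* {F, T}; T ⇒* {F}.
Replace each nonterminal's rules with the union of the non-unit rules of every nonterminal it unit-derives.

E -> 3 1 | 3 E 1 | 3 T | 1 | 1 3 | E E | E 1 | 3 F; T -> 1 | 3 T | 1 3 | E E | E 1 | 3 F; F -> 1 | 3 T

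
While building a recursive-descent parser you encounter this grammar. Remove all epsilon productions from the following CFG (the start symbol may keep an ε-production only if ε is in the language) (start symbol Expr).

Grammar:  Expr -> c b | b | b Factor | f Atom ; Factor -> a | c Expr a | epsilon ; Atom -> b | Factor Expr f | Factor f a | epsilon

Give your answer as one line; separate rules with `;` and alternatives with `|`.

Expr -> c b | b | b Factor | f Atom | f; Factor -> a | c Expr a; Atom -> b | Factor Expr f | Expr f | Factor f a | f a

The nullable symbols are {Atom, Factor}.
ε ∉ L(G), so no ε-production is kept.
Expand every rule over subsets of its nullable positions: Expr → f Atom gives f Atom | f. Atom → Factor Expr f gives Factor Expr f | Expr f. Atom → Factor f a gives Factor f a | f a.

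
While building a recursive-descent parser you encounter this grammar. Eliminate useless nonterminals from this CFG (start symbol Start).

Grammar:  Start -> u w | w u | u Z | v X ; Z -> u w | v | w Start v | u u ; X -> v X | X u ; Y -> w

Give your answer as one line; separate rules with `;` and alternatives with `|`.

Start -> u w | w u | u Z; Z -> u w | v | w Start v | u u

Generating nonterminals: {Start, Y, Z}.
Reachable from Start after that: {Start, Z}.
Removed useless symbols: {X, Y} and every production mentioning them.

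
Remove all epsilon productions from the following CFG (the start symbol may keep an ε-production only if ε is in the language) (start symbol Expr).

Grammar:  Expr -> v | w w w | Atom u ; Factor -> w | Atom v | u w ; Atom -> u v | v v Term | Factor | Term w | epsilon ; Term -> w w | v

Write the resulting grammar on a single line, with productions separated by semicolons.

Expr -> v | w w w | Atom u | u; Factor -> w | Atom v | v | u w; Atom -> u v | v v Term | Factor | Term w; Term -> w w | v

Nullable nonterminals: {Atom}.
ε ∉ L(G), so no ε-production is kept.
For each production, add variants omitting each subset of nullable occurrences: Expr → Atom u gives Atom u | u. Factor → Atom v gives Atom v | v.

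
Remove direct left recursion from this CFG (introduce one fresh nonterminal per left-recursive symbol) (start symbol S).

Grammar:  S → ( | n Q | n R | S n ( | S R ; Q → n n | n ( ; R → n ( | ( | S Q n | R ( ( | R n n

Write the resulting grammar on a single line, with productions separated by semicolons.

S → ( S' | n Q S' | n R S'; Q → n n | n (; R → n ( R' | ( R' | S Q n R'; S' → n ( S' | R S' | ε; R' → ( ( R' | n n R' | ε

Directly left-recursive nonterminals: S, R.
For S: α = {n (, R}, β = {(, n Q, n R}. Rewrite as S → β S' and S' → α S' | ε.
For R: α = {( (, n n}, β = {n (, (, S Q n}. Rewrite as R → β R' and R' → α R' | ε.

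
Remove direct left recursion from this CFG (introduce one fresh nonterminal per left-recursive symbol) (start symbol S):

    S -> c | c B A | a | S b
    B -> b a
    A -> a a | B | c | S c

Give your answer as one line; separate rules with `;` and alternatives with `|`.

Left recursion appears on S.
For S: α = {b}, β = {c, c B A, a}. Rewrite as S → β S' and S' → α S' | ε.

S -> c S' | c B A S' | a S'; B -> b a; A -> a a | B | c | S c; S' -> b S' | eps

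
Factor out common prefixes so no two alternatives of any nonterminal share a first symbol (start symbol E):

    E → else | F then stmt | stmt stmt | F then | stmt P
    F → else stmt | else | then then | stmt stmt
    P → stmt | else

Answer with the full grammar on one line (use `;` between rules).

E has alternatives sharing prefix 'F then': factor to E → F then E' with E' → stmt | ε.
E has alternatives sharing prefix 'stmt': factor to E → stmt E'' with E'' → stmt | P.
F has alternatives sharing prefix 'else': factor to F → else F' with F' → stmt | ε.

E → else | F then E' | stmt E''; F → then then | stmt stmt | else F'; P → stmt | else; E' → stmt | ε; E'' → stmt | P; F' → stmt | ε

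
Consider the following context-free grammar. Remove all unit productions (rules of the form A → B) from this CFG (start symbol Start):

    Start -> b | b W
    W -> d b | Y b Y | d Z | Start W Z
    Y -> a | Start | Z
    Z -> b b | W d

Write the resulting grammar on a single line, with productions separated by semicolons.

Unit pairs: Y ⇒* {Start, Z}.
For every A with A ⇒* B via unit rules, add B's non-unit alternatives to A; then delete every rule of the form X → Y.

Start -> b | b W; W -> d b | Y b Y | d Z | Start W Z; Y -> b b | W d | b | b W | a; Z -> b b | W d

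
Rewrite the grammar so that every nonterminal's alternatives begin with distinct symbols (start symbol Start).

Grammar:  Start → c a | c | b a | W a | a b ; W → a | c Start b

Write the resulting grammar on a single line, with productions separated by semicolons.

Start has alternatives sharing prefix 'c': factor to Start → c Start1 with Start1 → a | ε.

Start → b a | W a | a b | c Start1; W → a | c Start b; Start1 → a | ε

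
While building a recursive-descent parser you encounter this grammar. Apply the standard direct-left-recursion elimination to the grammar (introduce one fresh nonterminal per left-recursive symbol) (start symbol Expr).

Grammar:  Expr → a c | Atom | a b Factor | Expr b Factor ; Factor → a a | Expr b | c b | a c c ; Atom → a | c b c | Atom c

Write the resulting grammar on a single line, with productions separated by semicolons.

Left recursion appears on Expr, Atom.
For Expr: α = {b Factor}, β = {a c, Atom, a b Factor}. Rewrite as Expr → β Expr1 and Expr1 → α Expr1 | ε.
For Atom: α = {c}, β = {a, c b c}. Rewrite as Atom → β Atom1 and Atom1 → α Atom1 | ε.

Expr → a c Expr1 | Atom Expr1 | a b Factor Expr1; Factor → a a | Expr b | c b | a c c; Atom → a Atom1 | c b c Atom1; Expr1 → b Factor Expr1 | ε; Atom1 → c Atom1 | ε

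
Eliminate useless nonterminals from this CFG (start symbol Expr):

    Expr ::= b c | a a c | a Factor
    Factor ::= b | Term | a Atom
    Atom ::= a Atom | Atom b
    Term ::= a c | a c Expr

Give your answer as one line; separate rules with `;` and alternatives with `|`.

Generating nonterminals: {Expr, Factor, Term}.
Reachable from Expr after that: {Expr, Factor, Term}.
Removed useless symbols: {Atom} and every production mentioning them.

Expr ::= b c | a a c | a Factor; Factor ::= b | Term; Term ::= a c | a c Expr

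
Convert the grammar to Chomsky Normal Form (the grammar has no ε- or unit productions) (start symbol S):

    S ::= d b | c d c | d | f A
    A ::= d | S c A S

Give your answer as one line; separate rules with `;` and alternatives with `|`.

Introduce a nonterminal for each terminal appearing in a rule of length ≥ 2: X1 → d, X2 → b, X3 → c, X4 → f.
Binarize each right-hand side of length ≥ 3 by chaining fresh nonterminals (Y1, Y2, …): affected rules were S → X3 X1 X3; A → S X3 A S.

S ::= X1 X2 | X3 Y1 | d | X4 A; A ::= d | S Y2; X1 ::= d; X2 ::= b; X3 ::= c; X4 ::= f; Y1 ::= X1 X3; Y2 ::= X3 Y3; Y3 ::= A S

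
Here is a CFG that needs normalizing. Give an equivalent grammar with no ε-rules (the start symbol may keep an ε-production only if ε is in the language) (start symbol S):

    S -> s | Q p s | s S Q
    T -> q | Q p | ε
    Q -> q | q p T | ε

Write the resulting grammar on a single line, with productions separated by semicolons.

Nullable nonterminals: {Q, T}.
ε ∉ L(G), so no ε-production is kept.
Expand every rule over subsets of its nullable positions: S → Q p s gives Q p s | p s. S → s S Q gives s S Q | s S. T → Q p gives Q p | p. Q → q p T gives q p T | q p.

S -> s | Q p s | p s | s S Q | s S; T -> q | Q p | p; Q -> q | q p T | q p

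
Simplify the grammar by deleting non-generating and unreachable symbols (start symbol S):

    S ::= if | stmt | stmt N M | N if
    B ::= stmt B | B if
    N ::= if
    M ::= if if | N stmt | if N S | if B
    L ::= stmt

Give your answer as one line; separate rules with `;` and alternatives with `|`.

S ::= if | stmt | stmt N M | N if; N ::= if; M ::= if if | N stmt | if N S

Generating nonterminals: {L, M, N, S}.
Reachable from S after that: {M, N, S}.
Removed useless symbols: {B, L} and every production mentioning them.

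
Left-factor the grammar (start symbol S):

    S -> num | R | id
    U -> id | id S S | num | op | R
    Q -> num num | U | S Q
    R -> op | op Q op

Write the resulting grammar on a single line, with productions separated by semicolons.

U has alternatives sharing prefix 'id': factor to U → id U' with U' → ε | S S.
R has alternatives sharing prefix 'op': factor to R → op R' with R' → ε | Q op.

S -> num | R | id; U -> num | op | R | id U'; Q -> num num | U | S Q; R -> op R'; U' -> ε | S S; R' -> ε | Q op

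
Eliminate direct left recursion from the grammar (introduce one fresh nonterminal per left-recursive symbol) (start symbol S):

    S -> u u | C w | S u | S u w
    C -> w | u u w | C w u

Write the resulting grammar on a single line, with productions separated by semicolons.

S -> u u S' | C w S'; C -> w C' | u u w C'; S' -> u S' | u w S' | ε; C' -> w u C' | ε

Directly left-recursive nonterminals: S, C.
For S: α = {u, u w}, β = {u u, C w}. Rewrite as S → β S' and S' → α S' | ε.
For C: α = {w u}, β = {w, u u w}. Rewrite as C → β C' and C' → α C' | ε.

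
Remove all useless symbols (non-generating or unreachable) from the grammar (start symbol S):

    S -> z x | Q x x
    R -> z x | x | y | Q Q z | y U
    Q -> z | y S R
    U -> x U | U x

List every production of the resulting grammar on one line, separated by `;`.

S -> z x | Q x x; R -> z x | x | y | Q Q z; Q -> z | y S R

Generating nonterminals: {Q, R, S}.
Reachable from S after that: {Q, R, S}.
Removed useless symbols: {U} and every production mentioning them.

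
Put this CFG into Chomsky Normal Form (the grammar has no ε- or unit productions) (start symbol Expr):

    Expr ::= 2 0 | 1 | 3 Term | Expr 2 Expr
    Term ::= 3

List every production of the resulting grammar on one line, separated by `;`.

Expr ::= X1 X2 | 1 | X3 Term | Expr Y1; Term ::= 3; X1 ::= 2; X2 ::= 0; X3 ::= 3; Y1 ::= X1 Expr

Introduce a nonterminal for each terminal appearing in a rule of length ≥ 2: X1 → 2, X2 → 0, X3 → 3.
Binarize each right-hand side of length ≥ 3 by chaining fresh nonterminals (Y1, Y2, …): affected rules were Expr → Expr X1 Expr.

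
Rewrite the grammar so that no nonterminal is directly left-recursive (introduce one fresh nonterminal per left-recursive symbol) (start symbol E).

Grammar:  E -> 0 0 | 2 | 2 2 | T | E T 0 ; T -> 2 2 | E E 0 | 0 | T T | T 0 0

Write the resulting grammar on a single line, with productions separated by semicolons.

E, T are directly left-recursive.
For E: α = {T 0}, β = {0 0, 2, 2 2, T}. Rewrite as E → β E' and E' → α E' | ε.
For T: α = {T, 0 0}, β = {2 2, E E 0, 0}. Rewrite as T → β T' and T' → α T' | ε.

E -> 0 0 E' | 2 E' | 2 2 E' | T E'; T -> 2 2 T' | E E 0 T' | 0 T'; E' -> T 0 E' | ε; T' -> T T' | 0 0 T' | ε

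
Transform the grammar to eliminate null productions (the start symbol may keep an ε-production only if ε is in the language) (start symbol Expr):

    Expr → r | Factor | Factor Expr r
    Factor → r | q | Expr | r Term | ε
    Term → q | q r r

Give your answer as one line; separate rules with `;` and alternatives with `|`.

Nullable set = {Expr, Factor}.
ε ∈ L(G) since Expr is nullable, so keep Expr → ε.
Add the nullable-subset variants: Expr → Factor Expr r gives Factor Expr r | Factor r | Expr r.

Expr → r | Factor | Factor Expr r | Factor r | Expr r | ε; Factor → r | q | Expr | r Term; Term → q | q r r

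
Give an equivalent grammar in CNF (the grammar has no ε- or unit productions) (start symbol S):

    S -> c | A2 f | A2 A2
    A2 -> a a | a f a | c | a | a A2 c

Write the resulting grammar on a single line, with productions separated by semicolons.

S -> c | A2 X1 | A2 A2; A2 -> X2 X2 | X2 Y1 | c | a | X2 Y2; X1 -> f; X2 -> a; X3 -> c; Y1 -> X1 X2; Y2 -> A2 X3

Introduce a nonterminal for each terminal appearing in a rule of length ≥ 2: X1 → f, X2 → a, X3 → c.
Binarize each right-hand side of length ≥ 3 by chaining fresh nonterminals (Y1, Y2, …): affected rules were A2 → X2 X1 X2; A2 → X2 A2 X3.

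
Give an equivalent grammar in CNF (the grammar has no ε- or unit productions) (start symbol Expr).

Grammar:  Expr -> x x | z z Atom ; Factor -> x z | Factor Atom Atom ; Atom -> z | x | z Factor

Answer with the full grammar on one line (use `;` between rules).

Expr -> X1 X1 | X2 Y1; Factor -> X1 X2 | Factor Y2; Atom -> z | x | X2 Factor; X1 -> x; X2 -> z; Y1 -> X2 Atom; Y2 -> Atom Atom

Introduce a nonterminal for each terminal appearing in a rule of length ≥ 2: X1 → x, X2 → z.
Binarize each right-hand side of length ≥ 3 by chaining fresh nonterminals (Y1, Y2, …): affected rules were Expr → X2 X2 Atom; Factor → Factor Atom Atom.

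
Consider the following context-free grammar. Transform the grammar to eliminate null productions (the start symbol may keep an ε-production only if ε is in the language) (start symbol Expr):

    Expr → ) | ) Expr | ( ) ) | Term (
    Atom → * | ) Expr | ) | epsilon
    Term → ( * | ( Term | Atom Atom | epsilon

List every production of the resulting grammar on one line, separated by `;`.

Expr → ) | ) Expr | ( ) ) | Term ( | (; Atom → * | ) Expr | ); Term → ( * | ( Term | ( | Atom Atom | Atom

The nullable symbols are {Atom, Term}.
ε ∉ L(G), so no ε-production is kept.
Add the nullable-subset variants: Expr → Term ( gives Term ( | (. Term → ( Term gives ( Term | (. Term → Atom Atom gives Atom Atom | Atom.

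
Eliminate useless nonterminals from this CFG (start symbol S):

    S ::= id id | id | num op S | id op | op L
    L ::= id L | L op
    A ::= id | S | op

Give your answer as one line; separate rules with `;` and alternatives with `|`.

S ::= id id | id | num op S | id op

Generating nonterminals: {A, S}.
Reachable from S after that: {S}.
Removed useless symbols: {A, L} and every production mentioning them.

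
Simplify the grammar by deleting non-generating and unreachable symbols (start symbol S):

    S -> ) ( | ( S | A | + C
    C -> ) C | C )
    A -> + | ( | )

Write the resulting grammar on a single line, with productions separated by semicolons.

Generating nonterminals: {A, S}.
Reachable from S after that: {A, S}.
Removed useless symbols: {C} and every production mentioning them.

S -> ) ( | ( S | A; A -> + | ( | )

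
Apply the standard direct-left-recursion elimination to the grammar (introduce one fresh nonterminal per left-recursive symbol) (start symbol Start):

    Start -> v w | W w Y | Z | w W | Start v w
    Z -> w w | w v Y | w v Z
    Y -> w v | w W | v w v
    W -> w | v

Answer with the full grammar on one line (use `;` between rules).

Left recursion appears on Start.
For Start: α = {v w}, β = {v w, W w Y, Z, w W}. Rewrite as Start → β Start1 and Start1 → α Start1 | ε.

Start -> v w Start1 | W w Y Start1 | Z Start1 | w W Start1; Z -> w w | w v Y | w v Z; Y -> w v | w W | v w v; W -> w | v; Start1 -> v w Start1 | ε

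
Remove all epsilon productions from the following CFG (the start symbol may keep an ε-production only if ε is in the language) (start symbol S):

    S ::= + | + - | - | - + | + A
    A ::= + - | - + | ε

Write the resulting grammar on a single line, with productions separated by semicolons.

S ::= + | + - | - | - + | + A; A ::= + - | - +

Nullable set = {A}.
ε ∉ L(G), so no ε-production is kept.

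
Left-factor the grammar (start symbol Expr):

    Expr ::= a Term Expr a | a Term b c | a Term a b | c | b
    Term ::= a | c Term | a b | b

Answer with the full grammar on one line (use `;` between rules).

Expr ::= c | b | a Term Expr1; Term ::= c Term | b | a Term1; Expr1 ::= Expr a | b c | a b; Term1 ::= epsilon | b

Expr has alternatives sharing prefix 'a Term': factor to Expr → a Term Expr1 with Expr1 → Expr a | b c | a b.
Term has alternatives sharing prefix 'a': factor to Term → a Term1 with Term1 → ε | b.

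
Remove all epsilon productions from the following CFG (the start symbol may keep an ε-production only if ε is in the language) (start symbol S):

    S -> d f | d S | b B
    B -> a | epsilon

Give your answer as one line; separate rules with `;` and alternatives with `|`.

Nullable nonterminals: {B}.
ε ∉ L(G), so no ε-production is kept.
Add the nullable-subset variants: S → b B gives b B | b.

S -> d f | d S | b B | b; B -> a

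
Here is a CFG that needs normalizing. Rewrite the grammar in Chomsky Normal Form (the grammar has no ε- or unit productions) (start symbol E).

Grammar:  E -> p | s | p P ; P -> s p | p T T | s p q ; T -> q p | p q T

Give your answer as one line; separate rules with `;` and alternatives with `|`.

Introduce a nonterminal for each terminal appearing in a rule of length ≥ 2: X1 → p, X2 → s, X3 → q.
Binarize each right-hand side of length ≥ 3 by chaining fresh nonterminals (Y1, Y2, …): affected rules were P → X1 T T; P → X2 X1 X3; T → X1 X3 T.

E -> p | s | X1 P; P -> X2 X1 | X1 Y1 | X2 Y2; T -> X3 X1 | X1 Y3; X1 -> p; X2 -> s; X3 -> q; Y1 -> T T; Y2 -> X1 X3; Y3 -> X3 T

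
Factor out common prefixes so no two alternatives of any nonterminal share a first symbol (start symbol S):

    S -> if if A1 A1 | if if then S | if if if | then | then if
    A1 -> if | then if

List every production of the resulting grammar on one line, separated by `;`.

S -> if if S' | then S''; A1 -> if | then if; S' -> A1 A1 | then S | if; S'' -> ε | if

S has alternatives sharing prefix 'if if': factor to S → if if S' with S' → A1 A1 | then S | if.
S has alternatives sharing prefix 'then': factor to S → then S'' with S'' → ε | if.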